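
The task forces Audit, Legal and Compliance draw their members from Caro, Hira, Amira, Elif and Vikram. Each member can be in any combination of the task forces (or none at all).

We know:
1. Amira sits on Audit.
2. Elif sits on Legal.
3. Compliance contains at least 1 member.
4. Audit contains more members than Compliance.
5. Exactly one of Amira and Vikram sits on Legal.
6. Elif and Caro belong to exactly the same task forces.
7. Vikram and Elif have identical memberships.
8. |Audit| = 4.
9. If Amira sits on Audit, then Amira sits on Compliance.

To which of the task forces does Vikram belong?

Vikram: Audit, Legal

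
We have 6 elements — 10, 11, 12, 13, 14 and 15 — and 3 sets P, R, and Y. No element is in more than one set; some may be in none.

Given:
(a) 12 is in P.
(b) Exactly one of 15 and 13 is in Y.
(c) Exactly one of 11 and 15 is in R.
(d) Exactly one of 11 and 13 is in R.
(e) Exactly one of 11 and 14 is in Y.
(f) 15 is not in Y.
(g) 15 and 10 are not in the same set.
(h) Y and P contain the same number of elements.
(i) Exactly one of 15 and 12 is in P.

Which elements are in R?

R = {11}

From (a): 12 ∈ P.
From (f): 15 ∉ Y.
(b) (exactly one): 13 ∈ Y.
(d) (exactly one): 11 ∈ R.
(e) (exactly one): 14 ∈ Y.
(i) (exactly one): 15 ∉ P.
(c) (exactly one): 15 ∉ R.
Suppose 10 ∈ R: no assignment then satisfies all the clues, so 10 ∉ R.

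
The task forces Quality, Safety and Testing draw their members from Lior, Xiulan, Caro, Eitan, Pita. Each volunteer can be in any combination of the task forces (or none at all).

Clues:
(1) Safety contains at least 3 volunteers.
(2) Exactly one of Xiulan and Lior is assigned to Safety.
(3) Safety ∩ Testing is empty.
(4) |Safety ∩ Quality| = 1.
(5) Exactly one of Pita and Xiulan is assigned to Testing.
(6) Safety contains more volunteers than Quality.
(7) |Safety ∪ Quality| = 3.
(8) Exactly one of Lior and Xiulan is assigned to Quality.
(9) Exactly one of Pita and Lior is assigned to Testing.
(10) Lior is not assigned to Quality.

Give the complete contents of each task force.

Quality = {Xiulan}; Safety = {Caro, Eitan, Xiulan}; Testing = {Pita}

From (10): Lior ∉ Quality.
(8) (exactly one): Xiulan ∈ Quality.
Suppose Lior ∈ Safety: no assignment then satisfies all the clues, so Lior ∉ Safety.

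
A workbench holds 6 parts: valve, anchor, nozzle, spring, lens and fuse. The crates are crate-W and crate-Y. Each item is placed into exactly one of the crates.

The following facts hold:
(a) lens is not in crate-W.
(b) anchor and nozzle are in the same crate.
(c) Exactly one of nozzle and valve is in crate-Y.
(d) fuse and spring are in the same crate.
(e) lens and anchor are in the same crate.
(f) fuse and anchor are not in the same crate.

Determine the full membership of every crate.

crate-W = {fuse, spring, valve}; crate-Y = {anchor, lens, nozzle}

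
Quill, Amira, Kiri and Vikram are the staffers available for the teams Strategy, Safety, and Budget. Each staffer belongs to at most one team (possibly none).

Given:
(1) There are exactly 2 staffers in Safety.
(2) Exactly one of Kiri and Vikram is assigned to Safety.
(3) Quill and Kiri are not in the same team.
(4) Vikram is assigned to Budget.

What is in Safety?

From (4): Vikram ∈ Budget.
(2) (exactly one): Kiri ∈ Safety.
(3): Quill ∉ Safety.
(1): only 2 candidates remain for Safety, so all are in.

Safety = {Amira, Kiri}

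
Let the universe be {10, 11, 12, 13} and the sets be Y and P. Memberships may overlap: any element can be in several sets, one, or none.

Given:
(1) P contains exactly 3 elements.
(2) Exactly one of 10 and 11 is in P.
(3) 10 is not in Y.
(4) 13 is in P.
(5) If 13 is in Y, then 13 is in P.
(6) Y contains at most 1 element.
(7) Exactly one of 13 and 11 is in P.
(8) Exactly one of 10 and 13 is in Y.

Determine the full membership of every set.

Y = {13}; P = {10, 12, 13}

From (3): 10 ∉ Y.
From (4): 13 ∈ P.
(7) (exactly one): 11 ∉ P.
(8) (exactly one): 13 ∈ Y.
(1): only 3 candidates remain for P, so all are in.
(6): Y already has 1, so the rest are out.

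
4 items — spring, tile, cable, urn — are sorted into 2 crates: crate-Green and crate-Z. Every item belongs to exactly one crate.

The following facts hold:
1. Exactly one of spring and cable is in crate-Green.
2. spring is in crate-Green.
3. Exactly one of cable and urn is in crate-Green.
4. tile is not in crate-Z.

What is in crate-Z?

crate-Z = {cable}

From (2): spring ∈ crate-Green.
From (4): tile ∉ crate-Z.
(1) (exactly one): cable ∉ crate-Green.
(3) (exactly one): urn ∈ crate-Green.
Only one crate left: tile ∈ crate-Green.
Only one crate left: cable ∈ crate-Z.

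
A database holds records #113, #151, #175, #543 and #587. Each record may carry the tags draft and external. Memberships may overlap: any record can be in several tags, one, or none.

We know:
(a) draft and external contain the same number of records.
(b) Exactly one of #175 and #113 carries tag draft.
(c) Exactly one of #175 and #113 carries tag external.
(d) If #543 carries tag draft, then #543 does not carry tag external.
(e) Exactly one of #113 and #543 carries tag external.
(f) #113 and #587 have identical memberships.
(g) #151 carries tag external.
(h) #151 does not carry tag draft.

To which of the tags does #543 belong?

From (g): #151 ∈ external.
From (h): #151 ∉ draft.
Suppose #543 ∉ draft: no assignment then satisfies all the clues, so #543 ∈ draft.

#543: draft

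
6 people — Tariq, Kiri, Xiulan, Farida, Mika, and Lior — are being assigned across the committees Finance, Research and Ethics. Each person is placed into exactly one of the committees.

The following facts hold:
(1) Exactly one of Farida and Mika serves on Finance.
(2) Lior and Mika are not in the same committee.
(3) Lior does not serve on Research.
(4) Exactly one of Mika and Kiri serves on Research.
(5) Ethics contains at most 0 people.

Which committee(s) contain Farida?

Farida: Finance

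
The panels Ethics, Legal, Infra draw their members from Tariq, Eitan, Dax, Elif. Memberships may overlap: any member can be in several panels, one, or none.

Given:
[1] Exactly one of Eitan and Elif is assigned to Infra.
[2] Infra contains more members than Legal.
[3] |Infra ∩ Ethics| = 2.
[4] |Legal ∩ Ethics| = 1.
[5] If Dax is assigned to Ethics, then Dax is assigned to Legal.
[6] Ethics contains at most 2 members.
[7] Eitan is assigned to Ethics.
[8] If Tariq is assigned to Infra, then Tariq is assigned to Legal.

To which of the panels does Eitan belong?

Eitan: Ethics, Infra

From (7): Eitan ∈ Ethics.
Suppose Eitan ∈ Legal: no assignment then satisfies all the clues, so Eitan ∉ Legal.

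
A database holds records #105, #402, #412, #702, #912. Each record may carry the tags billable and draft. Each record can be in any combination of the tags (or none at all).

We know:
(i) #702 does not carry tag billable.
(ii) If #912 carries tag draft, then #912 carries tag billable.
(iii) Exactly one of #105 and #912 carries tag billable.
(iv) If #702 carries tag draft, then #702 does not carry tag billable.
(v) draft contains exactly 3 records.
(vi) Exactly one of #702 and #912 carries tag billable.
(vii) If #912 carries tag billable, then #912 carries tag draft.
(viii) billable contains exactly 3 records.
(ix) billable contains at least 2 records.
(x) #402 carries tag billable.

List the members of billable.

billable = {#402, #412, #912}

From (i): #702 ∉ billable.
From (x): #402 ∈ billable.
(vi) (exactly one): #912 ∈ billable.
(vii): #912 ∈ draft.
(iii) (exactly one): #105 ∉ billable.
(viii): only 3 candidates remain for billable, so all are in.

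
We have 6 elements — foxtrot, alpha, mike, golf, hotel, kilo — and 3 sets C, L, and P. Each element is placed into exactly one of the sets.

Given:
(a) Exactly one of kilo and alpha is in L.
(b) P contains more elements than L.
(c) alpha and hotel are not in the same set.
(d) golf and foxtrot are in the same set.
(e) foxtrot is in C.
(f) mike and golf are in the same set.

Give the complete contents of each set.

C = {foxtrot, golf, mike}; L = {alpha}; P = {hotel, kilo}

From (e): foxtrot ∈ C.
(d): golf matches foxtrot: golf ∈ C.
(f): mike matches golf: mike ∈ C.
Suppose alpha ∈ C: no assignment then satisfies all the clues, so alpha ∉ C.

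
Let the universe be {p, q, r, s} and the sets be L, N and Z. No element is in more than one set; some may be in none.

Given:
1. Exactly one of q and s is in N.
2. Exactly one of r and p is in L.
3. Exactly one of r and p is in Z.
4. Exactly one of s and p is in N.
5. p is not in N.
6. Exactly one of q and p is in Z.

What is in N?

N = {s}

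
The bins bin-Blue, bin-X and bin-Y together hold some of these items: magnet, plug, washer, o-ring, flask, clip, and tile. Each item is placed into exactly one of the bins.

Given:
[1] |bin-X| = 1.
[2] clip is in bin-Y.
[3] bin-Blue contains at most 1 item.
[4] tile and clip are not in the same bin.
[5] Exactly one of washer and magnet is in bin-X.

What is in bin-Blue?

bin-Blue = {tile}

From (2): clip ∈ bin-Y.
(4): tile ∉ bin-Y.
Suppose magnet ∈ bin-Blue: no assignment then satisfies all the clues, so magnet ∉ bin-Blue.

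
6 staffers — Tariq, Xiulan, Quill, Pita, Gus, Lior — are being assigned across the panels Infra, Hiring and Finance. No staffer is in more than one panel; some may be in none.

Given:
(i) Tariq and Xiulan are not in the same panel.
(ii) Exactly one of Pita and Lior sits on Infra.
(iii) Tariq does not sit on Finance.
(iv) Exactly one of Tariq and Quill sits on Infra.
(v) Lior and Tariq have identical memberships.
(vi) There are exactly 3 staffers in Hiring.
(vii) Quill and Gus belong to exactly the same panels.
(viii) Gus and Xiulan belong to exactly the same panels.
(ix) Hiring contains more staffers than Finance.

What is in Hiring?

Hiring = {Gus, Quill, Xiulan}

From (iii): Tariq ∉ Finance.
(v): Lior matches Tariq: Lior ∉ Finance.
Suppose Tariq ∈ Hiring: no assignment then satisfies all the clues, so Tariq ∉ Hiring.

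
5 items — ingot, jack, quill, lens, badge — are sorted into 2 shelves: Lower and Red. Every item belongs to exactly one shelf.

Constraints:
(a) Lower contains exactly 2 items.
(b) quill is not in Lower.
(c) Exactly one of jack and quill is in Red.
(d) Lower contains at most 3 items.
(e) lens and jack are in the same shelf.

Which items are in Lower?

Lower = {jack, lens}

From (b): quill ∉ Lower.
Only one shelf left: quill ∈ Red.
(c) (exactly one): jack ∉ Red.
(e): lens matches jack: lens ∉ Red.
Only one shelf left: jack ∈ Lower.
Only one shelf left: lens ∈ Lower.
(a): Lower already has 2, so the rest are out.
Only one shelf left: ingot ∈ Red.
Only one shelf left: badge ∈ Red.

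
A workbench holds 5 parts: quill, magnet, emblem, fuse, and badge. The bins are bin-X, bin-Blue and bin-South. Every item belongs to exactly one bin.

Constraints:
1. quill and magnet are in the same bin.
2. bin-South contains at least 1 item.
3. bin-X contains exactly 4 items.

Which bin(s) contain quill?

quill: bin-X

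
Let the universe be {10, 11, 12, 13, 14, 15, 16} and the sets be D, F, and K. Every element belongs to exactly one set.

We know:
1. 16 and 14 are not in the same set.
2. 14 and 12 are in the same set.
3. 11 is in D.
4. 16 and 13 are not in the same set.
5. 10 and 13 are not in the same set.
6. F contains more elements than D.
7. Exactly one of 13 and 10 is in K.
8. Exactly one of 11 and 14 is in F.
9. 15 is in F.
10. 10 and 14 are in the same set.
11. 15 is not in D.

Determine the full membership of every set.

D = {11, 16}; F = {10, 12, 14, 15}; K = {13}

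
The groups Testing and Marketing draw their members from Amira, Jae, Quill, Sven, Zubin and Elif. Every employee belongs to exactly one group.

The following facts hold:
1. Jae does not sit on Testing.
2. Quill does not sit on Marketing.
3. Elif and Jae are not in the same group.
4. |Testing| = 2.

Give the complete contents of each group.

From (1): Jae ∉ Testing.
From (2): Quill ∉ Marketing.
Only one group left: Jae ∈ Marketing.
Only one group left: Quill ∈ Testing.
(3): Elif ∉ Marketing.
Only one group left: Elif ∈ Testing.
(4): Testing already has 2, so the rest are out.
Only one group left: Amira ∈ Marketing.
Only one group left: Sven ∈ Marketing.
Only one group left: Zubin ∈ Marketing.

Testing = {Elif, Quill}; Marketing = {Amira, Jae, Sven, Zubin}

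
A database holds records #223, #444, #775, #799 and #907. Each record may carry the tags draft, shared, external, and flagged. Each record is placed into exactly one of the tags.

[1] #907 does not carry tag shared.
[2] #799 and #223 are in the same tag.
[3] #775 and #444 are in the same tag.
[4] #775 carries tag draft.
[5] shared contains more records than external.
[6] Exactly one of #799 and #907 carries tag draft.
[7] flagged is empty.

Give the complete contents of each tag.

draft = {#444, #775, #907}; shared = {#223, #799}; external = {}; flagged = {}

From (1): #907 ∉ shared.
From (4): #775 ∈ draft.
(3): #444 matches #775: #444 ∈ draft.
(7): flagged already has 0, so the rest are out.
Suppose #223 ∈ draft: no assignment then satisfies all the clues, so #223 ∉ draft.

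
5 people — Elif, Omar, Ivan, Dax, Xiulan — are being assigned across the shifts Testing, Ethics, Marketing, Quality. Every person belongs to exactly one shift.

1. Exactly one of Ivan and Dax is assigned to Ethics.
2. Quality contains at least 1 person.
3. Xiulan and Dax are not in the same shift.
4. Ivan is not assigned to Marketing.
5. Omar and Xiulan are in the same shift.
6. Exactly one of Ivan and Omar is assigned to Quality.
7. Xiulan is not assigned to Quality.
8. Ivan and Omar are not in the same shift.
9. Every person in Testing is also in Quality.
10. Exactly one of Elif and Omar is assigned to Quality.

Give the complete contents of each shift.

Testing = {}; Ethics = {Dax}; Marketing = {Omar, Xiulan}; Quality = {Elif, Ivan}

From (4): Ivan ∉ Marketing.
From (7): Xiulan ∉ Quality.
(5): Omar matches Xiulan: Omar ∉ Quality.
(6) (exactly one): Ivan ∈ Quality.
(9) contrapositive: Omar ∉ Testing.
(9) contrapositive: Xiulan ∉ Testing.
(10) (exactly one): Elif ∈ Quality.
(1) (exactly one): Dax ∈ Ethics.
(3): Xiulan ∉ Ethics.
(5): Omar matches Xiulan: Omar ∉ Ethics.
Only one shift left: Omar ∈ Marketing.
Only one shift left: Xiulan ∈ Marketing.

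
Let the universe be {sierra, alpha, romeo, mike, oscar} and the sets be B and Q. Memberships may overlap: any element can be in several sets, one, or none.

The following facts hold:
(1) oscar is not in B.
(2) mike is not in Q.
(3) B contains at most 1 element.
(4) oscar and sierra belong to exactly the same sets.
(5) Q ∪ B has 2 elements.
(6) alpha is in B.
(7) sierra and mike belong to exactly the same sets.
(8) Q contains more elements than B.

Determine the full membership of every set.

B = {alpha}; Q = {alpha, romeo}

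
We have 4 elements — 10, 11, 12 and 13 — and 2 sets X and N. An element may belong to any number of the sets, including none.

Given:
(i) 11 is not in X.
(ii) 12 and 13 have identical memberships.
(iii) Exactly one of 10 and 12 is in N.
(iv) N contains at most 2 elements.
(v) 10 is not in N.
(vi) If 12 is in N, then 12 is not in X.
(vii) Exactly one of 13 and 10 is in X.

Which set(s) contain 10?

From (i): 11 ∉ X.
From (v): 10 ∉ N.
(iii) (exactly one): 12 ∈ N.
(vi): 12 ∉ X.
(ii): 13 matches 12: 13 ∉ X.
(ii): 13 matches 12: 13 ∈ N.
(iv): N already has 2, so the rest are out.
(vii) (exactly one): 10 ∈ X.

10: X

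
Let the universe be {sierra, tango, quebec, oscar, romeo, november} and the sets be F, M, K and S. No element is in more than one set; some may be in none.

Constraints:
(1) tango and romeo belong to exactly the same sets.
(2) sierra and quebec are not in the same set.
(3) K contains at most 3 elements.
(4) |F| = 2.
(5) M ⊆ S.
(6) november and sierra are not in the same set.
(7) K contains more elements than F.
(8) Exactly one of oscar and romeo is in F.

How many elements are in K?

3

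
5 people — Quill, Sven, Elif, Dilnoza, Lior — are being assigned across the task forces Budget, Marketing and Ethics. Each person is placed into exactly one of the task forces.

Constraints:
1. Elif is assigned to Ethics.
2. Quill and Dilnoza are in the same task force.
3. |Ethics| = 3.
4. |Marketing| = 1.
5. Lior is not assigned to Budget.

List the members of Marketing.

Marketing = {Lior}

From (1): Elif ∈ Ethics.
From (5): Lior ∉ Budget.
Suppose Quill ∈ Marketing: no assignment then satisfies all the clues, so Quill ∉ Marketing.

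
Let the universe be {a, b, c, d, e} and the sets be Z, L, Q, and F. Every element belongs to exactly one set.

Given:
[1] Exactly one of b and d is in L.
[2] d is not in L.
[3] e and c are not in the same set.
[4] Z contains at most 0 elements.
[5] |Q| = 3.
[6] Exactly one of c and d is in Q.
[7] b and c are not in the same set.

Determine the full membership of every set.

From (2): d ∉ L.
(1) (exactly one): b ∈ L.
(4): Z already has 0, so the rest are out.
(7): c ∉ L.
Suppose a ∈ L: no assignment then satisfies all the clues, so a ∉ L.

Z = {}; L = {b}; Q = {a, d, e}; F = {c}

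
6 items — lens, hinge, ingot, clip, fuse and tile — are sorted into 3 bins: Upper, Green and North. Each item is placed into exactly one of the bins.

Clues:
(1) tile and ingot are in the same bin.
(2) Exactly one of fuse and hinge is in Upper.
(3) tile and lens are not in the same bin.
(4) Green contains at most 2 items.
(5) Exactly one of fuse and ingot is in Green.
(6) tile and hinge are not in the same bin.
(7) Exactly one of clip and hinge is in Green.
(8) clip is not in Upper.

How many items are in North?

From (8): clip ∉ Upper.
Suppose lens ∉ Upper: no assignment then satisfies all the clues, so lens ∈ Upper.

2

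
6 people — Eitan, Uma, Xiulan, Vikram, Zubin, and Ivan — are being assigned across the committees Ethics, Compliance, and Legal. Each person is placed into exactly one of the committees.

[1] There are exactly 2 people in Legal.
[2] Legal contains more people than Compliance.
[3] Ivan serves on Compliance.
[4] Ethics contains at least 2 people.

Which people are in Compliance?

From (3): Ivan ∈ Compliance.
Suppose Eitan ∈ Compliance: no assignment then satisfies all the clues, so Eitan ∉ Compliance.

Compliance = {Ivan}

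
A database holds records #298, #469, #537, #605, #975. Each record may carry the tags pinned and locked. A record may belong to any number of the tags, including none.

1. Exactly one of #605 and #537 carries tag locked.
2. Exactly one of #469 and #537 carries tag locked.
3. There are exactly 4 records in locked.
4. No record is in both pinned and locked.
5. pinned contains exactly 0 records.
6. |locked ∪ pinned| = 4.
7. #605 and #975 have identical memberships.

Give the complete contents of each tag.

pinned = {}; locked = {#298, #469, #605, #975}

(5): pinned already has 0, so the rest are out.
Suppose #298 ∉ locked: no assignment then satisfies all the clues, so #298 ∈ locked.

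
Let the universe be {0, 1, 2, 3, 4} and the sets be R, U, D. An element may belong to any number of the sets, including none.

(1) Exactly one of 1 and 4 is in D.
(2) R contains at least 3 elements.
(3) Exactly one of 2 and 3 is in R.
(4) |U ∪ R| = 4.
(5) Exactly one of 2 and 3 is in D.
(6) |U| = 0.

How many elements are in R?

4

(6): U already has 0, so the rest are out.
Suppose 0 ∉ R: no assignment then satisfies all the clues, so 0 ∈ R.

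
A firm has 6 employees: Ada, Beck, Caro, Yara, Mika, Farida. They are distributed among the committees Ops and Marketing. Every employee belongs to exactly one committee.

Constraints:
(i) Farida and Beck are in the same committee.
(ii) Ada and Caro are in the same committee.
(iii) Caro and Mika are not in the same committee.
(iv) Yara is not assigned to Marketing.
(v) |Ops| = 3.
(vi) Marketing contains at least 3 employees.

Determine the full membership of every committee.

Ops = {Ada, Caro, Yara}; Marketing = {Beck, Farida, Mika}

From (iv): Yara ∉ Marketing.
Only one committee left: Yara ∈ Ops.
Suppose Ada ∉ Ops: no assignment then satisfies all the clues, so Ada ∈ Ops.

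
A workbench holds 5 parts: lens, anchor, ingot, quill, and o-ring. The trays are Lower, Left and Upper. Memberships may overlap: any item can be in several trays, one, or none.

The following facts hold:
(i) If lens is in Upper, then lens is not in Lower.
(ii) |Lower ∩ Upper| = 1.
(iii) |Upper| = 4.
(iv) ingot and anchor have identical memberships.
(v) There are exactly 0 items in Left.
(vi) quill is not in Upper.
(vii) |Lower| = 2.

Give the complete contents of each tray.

Lower = {o-ring, quill}; Left = {}; Upper = {anchor, ingot, lens, o-ring}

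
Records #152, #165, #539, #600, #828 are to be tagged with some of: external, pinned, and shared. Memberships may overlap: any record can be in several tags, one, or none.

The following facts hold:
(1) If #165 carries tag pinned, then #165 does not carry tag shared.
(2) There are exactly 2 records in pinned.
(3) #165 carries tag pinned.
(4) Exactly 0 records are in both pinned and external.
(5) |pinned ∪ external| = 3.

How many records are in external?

1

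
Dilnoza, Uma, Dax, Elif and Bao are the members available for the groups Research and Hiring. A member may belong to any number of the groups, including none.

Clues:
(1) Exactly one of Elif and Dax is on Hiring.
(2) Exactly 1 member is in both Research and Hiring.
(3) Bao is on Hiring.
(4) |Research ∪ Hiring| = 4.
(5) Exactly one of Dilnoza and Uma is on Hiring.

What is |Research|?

2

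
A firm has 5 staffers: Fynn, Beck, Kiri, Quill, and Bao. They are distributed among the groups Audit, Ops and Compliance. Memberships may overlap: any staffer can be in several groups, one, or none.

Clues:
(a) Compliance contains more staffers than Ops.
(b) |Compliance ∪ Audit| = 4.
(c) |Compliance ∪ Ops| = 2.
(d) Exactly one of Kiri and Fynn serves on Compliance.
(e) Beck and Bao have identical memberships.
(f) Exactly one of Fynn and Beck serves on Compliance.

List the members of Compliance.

Compliance = {Fynn, Quill}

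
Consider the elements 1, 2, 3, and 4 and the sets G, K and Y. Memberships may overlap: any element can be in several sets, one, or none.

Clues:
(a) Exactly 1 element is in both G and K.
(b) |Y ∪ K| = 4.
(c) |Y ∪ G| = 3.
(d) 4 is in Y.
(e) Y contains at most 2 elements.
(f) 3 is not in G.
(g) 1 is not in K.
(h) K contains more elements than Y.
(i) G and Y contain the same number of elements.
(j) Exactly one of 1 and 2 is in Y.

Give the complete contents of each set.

G = {1, 2}; K = {2, 3, 4}; Y = {1, 4}

From (d): 4 ∈ Y.
From (f): 3 ∉ G.
From (g): 1 ∉ K.
Suppose 1 ∉ G: no assignment then satisfies all the clues, so 1 ∈ G.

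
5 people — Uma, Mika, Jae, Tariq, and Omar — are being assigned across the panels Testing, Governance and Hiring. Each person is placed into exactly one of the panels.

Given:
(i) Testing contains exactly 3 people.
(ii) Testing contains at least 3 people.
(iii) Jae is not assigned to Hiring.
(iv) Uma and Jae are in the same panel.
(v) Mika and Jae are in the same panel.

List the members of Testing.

From (iii): Jae ∉ Hiring.
(iv): Uma matches Jae: Uma ∉ Hiring.
(v): Mika matches Jae: Mika ∉ Hiring.
Suppose Uma ∉ Testing: no assignment then satisfies all the clues, so Uma ∈ Testing.

Testing = {Jae, Mika, Uma}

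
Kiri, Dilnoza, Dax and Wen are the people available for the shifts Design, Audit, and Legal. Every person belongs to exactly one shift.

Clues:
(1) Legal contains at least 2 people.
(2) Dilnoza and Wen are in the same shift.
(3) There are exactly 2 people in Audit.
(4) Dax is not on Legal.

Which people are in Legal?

From (4): Dax ∉ Legal.
Suppose Kiri ∈ Legal: no assignment then satisfies all the clues, so Kiri ∉ Legal.

Legal = {Dilnoza, Wen}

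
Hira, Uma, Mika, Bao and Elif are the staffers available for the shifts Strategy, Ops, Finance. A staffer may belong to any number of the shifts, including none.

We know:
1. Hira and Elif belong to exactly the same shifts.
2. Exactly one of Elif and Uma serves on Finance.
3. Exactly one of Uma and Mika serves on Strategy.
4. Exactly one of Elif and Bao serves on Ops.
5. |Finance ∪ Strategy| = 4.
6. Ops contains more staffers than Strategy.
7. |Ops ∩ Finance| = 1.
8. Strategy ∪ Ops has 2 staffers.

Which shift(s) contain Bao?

Bao: Finance, Ops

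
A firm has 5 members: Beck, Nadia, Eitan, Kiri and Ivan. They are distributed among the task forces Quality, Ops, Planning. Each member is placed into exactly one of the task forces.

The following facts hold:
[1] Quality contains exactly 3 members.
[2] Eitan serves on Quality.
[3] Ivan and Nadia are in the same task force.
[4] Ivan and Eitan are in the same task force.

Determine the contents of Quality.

Quality = {Eitan, Ivan, Nadia}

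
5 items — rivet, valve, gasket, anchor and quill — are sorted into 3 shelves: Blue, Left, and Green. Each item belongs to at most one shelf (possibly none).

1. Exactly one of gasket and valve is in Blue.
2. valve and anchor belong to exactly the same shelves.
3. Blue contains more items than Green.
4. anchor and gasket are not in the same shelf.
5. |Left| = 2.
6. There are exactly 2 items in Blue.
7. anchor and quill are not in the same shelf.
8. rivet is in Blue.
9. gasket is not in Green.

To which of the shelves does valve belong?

valve: Left

From (8): rivet ∈ Blue.
From (9): gasket ∉ Green.
Suppose valve ∈ Blue: no assignment then satisfies all the clues, so valve ∉ Blue.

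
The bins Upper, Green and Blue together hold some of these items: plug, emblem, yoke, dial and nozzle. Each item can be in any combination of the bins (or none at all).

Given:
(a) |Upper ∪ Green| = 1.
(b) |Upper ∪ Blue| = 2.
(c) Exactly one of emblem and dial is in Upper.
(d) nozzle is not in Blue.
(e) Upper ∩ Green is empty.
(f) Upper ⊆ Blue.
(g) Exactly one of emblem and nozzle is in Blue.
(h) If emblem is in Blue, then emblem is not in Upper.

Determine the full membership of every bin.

From (d): nozzle ∉ Blue.
(f) contrapositive: nozzle ∉ Upper.
(g) (exactly one): emblem ∈ Blue.
(h): emblem ∉ Upper.
(c) (exactly one): dial ∈ Upper.
(e) (disjoint): dial ∉ Green.
(f) with dial ∈ Upper: dial ∈ Blue.
Suppose plug ∈ Upper: no assignment then satisfies all the clues, so plug ∉ Upper.

Upper = {dial}; Green = {}; Blue = {dial, emblem}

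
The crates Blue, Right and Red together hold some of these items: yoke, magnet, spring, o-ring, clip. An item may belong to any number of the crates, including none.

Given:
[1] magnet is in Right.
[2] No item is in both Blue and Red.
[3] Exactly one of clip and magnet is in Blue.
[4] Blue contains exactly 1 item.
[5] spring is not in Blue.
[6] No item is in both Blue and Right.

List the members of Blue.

Blue = {clip}

From (1): magnet ∈ Right.
From (5): spring ∉ Blue.
(6) (disjoint): magnet ∉ Blue.
(3) (exactly one): clip ∈ Blue.
(4): Blue already has 1, so the rest are out.
(6) (disjoint): clip ∉ Right.
(2) (disjoint): clip ∉ Red.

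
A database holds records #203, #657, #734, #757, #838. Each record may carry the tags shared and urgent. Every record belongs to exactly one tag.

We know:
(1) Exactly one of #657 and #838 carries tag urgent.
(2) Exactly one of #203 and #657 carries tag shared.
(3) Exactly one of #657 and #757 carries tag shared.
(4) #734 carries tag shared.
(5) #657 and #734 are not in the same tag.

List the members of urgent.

urgent = {#657}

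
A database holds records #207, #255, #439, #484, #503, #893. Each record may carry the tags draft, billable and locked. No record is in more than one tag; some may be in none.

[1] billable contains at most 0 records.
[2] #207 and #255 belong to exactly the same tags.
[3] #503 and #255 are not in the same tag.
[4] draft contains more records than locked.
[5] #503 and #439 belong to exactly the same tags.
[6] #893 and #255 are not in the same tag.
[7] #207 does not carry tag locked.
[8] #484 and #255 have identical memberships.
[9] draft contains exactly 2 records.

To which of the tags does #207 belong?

#207: none

From (7): #207 ∉ locked.
(1): billable already has 0, so the rest are out.
(2): #255 matches #207: #255 ∉ locked.
(8): #484 matches #255: #484 ∉ locked.
Suppose #207 ∈ draft: no assignment then satisfies all the clues, so #207 ∉ draft.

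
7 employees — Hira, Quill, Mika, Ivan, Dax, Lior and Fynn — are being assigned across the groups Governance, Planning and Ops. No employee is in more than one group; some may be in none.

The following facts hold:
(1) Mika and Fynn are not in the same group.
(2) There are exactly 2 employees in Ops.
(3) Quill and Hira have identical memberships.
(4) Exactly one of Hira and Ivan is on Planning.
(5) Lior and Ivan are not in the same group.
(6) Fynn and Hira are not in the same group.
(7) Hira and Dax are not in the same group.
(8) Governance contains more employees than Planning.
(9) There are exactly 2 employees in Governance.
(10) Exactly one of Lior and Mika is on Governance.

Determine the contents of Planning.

Planning = {Ivan}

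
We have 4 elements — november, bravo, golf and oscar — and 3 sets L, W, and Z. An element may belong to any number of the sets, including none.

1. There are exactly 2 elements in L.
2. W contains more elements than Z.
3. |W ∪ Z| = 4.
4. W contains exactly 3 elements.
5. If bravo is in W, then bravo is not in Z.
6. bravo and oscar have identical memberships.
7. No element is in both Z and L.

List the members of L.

L = {bravo, oscar}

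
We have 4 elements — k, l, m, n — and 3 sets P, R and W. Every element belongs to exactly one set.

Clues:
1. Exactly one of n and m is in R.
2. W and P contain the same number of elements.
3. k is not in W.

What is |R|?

2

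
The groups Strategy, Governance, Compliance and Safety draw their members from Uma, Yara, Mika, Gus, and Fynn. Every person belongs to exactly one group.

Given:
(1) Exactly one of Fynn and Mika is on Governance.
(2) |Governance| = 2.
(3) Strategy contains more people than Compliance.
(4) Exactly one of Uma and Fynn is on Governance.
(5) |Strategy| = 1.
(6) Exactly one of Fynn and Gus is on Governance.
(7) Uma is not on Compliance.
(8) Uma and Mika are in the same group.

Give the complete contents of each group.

Strategy = {Gus}; Governance = {Fynn, Yara}; Compliance = {}; Safety = {Mika, Uma}

From (7): Uma ∉ Compliance.
(8): Mika matches Uma: Mika ∉ Compliance.
Suppose Uma ∈ Strategy: no assignment then satisfies all the clues, so Uma ∉ Strategy.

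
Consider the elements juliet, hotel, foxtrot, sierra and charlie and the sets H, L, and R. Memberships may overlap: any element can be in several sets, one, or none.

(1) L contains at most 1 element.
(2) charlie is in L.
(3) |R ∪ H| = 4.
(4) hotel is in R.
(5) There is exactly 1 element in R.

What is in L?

L = {charlie}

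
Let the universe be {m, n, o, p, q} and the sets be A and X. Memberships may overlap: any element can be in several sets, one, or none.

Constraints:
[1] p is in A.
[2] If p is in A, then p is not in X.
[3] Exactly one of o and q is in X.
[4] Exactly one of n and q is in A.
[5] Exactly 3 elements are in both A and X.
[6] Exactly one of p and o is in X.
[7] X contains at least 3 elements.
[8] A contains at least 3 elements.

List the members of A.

A = {m, n, o, p}

From (1): p ∈ A.
(2): p ∉ X.
(6) (exactly one): o ∈ X.
(3) (exactly one): q ∉ X.
(7): only 3 candidates remain for X, so all are in.
Suppose m ∉ A: no assignment then satisfies all the clues, so m ∈ A.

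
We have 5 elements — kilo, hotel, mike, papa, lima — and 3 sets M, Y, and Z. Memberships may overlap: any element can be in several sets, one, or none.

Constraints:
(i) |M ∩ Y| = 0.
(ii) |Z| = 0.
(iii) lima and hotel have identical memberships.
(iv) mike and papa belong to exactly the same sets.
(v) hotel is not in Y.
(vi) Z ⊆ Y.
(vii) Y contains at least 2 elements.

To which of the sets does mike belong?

mike: Y

From (v): hotel ∉ Y.
(ii): Z already has 0, so the rest are out.
(iii): lima matches hotel: lima ∉ Y.
Suppose mike ∈ M: no assignment then satisfies all the clues, so mike ∉ M.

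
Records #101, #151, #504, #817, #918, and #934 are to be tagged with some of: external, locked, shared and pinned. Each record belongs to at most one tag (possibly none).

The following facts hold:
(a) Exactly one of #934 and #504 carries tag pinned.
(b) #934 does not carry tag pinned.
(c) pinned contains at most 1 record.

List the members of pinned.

pinned = {#504}

From (b): #934 ∉ pinned.
(a) (exactly one): #504 ∈ pinned.
(c): pinned already has 1, so the rest are out.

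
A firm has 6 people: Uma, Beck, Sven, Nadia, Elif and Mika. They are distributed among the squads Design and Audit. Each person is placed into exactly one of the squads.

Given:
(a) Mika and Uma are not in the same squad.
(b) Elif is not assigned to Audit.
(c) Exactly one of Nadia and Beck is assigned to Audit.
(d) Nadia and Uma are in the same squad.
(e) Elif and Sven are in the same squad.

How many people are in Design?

4

From (b): Elif ∉ Audit.
(e): Sven matches Elif: Sven ∉ Audit.
Only one squad left: Sven ∈ Design.
Only one squad left: Elif ∈ Design.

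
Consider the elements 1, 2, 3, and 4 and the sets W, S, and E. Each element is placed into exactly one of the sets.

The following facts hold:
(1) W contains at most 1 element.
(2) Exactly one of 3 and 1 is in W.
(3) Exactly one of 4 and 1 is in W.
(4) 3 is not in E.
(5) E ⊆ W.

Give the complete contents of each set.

From (4): 3 ∉ E.
Suppose 1 ∉ W: no assignment then satisfies all the clues, so 1 ∈ W.

W = {1}; S = {2, 3, 4}; E = {}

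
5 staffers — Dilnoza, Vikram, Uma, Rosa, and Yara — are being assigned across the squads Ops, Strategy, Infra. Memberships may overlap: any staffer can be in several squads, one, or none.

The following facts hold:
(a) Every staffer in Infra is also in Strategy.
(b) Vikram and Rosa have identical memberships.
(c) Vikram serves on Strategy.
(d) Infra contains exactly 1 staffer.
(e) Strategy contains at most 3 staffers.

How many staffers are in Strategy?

3

From (c): Vikram ∈ Strategy.
(b): Rosa matches Vikram: Rosa ∈ Strategy.
Suppose Vikram ∈ Infra: no assignment then satisfies all the clues, so Vikram ∉ Infra.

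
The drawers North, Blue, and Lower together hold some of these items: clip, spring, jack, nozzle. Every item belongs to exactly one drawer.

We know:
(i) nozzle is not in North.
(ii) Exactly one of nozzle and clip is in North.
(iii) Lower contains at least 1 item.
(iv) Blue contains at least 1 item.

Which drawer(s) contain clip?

From (i): nozzle ∉ North.
(ii) (exactly one): clip ∈ North.

clip: North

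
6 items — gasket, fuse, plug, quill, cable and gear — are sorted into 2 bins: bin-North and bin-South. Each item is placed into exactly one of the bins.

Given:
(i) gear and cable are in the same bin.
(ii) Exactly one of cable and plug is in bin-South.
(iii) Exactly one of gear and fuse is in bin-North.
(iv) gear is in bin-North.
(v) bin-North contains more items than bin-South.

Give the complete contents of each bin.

From (iv): gear ∈ bin-North.
(i): cable matches gear: cable ∈ bin-North.
(ii) (exactly one): plug ∈ bin-South.
(iii) (exactly one): fuse ∉ bin-North.
Only one bin left: fuse ∈ bin-South.
Suppose gasket ∉ bin-North: no assignment then satisfies all the clues, so gasket ∈ bin-North.

bin-North = {cable, gasket, gear, quill}; bin-South = {fuse, plug}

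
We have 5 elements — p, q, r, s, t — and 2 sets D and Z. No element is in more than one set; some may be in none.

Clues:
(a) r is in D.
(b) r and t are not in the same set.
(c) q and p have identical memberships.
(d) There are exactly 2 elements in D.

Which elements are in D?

D = {r, s}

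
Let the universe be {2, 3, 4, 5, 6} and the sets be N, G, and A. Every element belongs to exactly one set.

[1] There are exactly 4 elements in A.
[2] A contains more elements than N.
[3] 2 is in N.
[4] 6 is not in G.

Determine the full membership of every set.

N = {2}; G = {}; A = {3, 4, 5, 6}

From (3): 2 ∈ N.
From (4): 6 ∉ G.
(1): only 4 candidates remain for A, so all are in.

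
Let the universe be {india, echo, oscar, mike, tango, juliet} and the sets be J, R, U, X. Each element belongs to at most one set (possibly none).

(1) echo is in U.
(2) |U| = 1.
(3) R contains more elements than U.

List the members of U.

From (1): echo ∈ U.
(2): U already has 1, so the rest are out.

U = {echo}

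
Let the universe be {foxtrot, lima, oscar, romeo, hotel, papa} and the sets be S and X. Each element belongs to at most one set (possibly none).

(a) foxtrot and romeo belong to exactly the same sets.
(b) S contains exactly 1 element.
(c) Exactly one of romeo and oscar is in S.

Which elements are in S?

S = {oscar}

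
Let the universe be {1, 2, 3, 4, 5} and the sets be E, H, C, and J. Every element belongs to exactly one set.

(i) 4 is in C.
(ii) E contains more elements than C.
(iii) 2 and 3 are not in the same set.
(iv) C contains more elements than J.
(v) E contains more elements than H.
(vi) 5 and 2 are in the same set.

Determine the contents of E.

E = {1, 2, 5}

From (i): 4 ∈ C.
Suppose 1 ∉ E: no assignment then satisfies all the clues, so 1 ∈ E.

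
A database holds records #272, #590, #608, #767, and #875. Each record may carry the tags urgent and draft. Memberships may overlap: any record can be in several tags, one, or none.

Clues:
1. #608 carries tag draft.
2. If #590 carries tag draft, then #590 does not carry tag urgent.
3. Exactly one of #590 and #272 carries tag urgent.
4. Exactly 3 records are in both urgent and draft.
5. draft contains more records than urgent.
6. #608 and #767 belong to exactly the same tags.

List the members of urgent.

urgent = {#272, #608, #767}

From (1): #608 ∈ draft.
(6): #767 matches #608: #767 ∈ draft.
Suppose #272 ∉ urgent: no assignment then satisfies all the clues, so #272 ∈ urgent.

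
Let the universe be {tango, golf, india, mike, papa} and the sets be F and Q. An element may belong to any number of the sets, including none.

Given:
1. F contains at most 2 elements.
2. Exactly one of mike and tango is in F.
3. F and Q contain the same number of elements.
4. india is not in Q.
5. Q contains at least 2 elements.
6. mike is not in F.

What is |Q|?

2

From (4): india ∉ Q.
From (6): mike ∉ F.
(2) (exactly one): tango ∈ F.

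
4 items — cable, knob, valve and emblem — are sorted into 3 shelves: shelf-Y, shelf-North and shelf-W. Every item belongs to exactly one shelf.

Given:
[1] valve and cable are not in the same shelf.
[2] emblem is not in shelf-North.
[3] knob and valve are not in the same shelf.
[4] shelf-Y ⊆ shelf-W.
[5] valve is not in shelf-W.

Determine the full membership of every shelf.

shelf-Y = {}; shelf-North = {valve}; shelf-W = {cable, emblem, knob}

From (2): emblem ∉ shelf-North.
From (5): valve ∉ shelf-W.
(4) contrapositive: valve ∉ shelf-Y.
Only one shelf left: valve ∈ shelf-North.
(1): cable ∉ shelf-North.
(3): knob ∉ shelf-North.
Suppose cable ∈ shelf-Y: no assignment then satisfies all the clues, so cable ∉ shelf-Y.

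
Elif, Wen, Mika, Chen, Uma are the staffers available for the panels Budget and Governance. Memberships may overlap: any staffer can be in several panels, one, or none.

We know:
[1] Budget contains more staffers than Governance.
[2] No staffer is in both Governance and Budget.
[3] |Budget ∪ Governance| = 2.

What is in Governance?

Governance = {}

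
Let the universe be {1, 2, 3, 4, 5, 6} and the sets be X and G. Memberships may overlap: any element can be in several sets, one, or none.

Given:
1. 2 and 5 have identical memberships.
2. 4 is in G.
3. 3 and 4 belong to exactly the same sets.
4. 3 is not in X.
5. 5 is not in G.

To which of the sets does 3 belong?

3: G

From (2): 4 ∈ G.
From (4): 3 ∉ X.
From (5): 5 ∉ G.
(1): 2 matches 5: 2 ∉ G.
(3): 4 matches 3: 4 ∉ X.
(3): 3 matches 4: 3 ∈ G.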